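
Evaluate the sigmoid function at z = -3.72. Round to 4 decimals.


First, exp(3.7200) = 41.2644.
Then sigma(z) = 1/(1 + 41.2644) = 0.0237.

0.0237


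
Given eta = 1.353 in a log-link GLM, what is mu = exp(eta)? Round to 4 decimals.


The inverse log link gives:
mu = exp(1.353) = 3.8690.

3.8690


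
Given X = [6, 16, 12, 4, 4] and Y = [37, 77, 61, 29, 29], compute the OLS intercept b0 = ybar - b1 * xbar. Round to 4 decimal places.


First find the slope: b1 = 4.0000.
Means: xbar = 8.4000, ybar = 46.6000.
b0 = ybar - b1 * xbar = 46.6000 - 4.0000 * 8.4000 = 13.0000.

13.0000


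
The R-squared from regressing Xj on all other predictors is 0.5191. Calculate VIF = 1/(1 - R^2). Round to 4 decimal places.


Denominator: 1 - 0.5191 = 0.4809.
VIF = 1 / 0.4809 = 2.0794.

2.0794


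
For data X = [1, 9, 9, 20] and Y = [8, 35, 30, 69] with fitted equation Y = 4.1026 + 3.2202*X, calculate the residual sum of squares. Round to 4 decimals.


For each point, residual = actual - predicted.
Residuals: [0.6772, 1.9156, -3.0844, 0.4934].
Sum of squared residuals = 13.8851.

13.8851


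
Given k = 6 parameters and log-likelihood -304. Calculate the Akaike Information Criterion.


AIC = 2k - 2*loglik = 2(6) - 2(-304).
= 12 + 608 = 620.

620


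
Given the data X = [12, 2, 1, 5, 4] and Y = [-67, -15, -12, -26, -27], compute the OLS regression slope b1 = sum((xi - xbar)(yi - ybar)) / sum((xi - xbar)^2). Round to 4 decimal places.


First compute the means: xbar = 4.8000, ybar = -29.4000.
Then S_xx = sum((xi - xbar)^2) = 74.8000.
S_xy = sum((xi - xbar)(yi - ybar)) = -378.4000.
b1 = S_xy / S_xx = -378.4000 / 74.8000 = -5.0588.

-5.0588


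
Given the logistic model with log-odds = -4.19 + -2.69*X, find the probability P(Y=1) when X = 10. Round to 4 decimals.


Linear predictor: z = -4.19 + -2.69 * 10 = -31.0900.
P = 1/(1 + exp(31.0900)) = 1/(1 + 31784504274932.4380) = 0.0000.

0.0000


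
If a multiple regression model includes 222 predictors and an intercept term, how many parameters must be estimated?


Including the intercept, the model has 222 predictor coefficients + 1 intercept.
Total = 223.

223


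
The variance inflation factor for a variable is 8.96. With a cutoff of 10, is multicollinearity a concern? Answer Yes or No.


Check: VIF = 8.96 vs threshold = 10.
Since 8.96 < 10, the answer is No.

No


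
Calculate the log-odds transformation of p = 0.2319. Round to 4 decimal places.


Compute the odds: 0.2319/0.7681 = 0.3019.
Take the natural log: ln(0.3019) = -1.1976.

-1.1976


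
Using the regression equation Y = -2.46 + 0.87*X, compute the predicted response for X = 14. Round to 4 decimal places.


Substitute X = 14 into the equation:
Y = -2.46 + 0.87 * 14 = -2.46 + 12.1800 = 9.7200.

9.7200


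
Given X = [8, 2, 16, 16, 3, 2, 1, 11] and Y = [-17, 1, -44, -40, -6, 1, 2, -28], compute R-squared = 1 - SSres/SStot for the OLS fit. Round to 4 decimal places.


After computing the OLS fit (b0=5.5985, b1=-2.9795):
SSres = 21.3819, SStot = 2505.8750.
R^2 = 1 - 21.3819/2505.8750 = 0.9915.

0.9915


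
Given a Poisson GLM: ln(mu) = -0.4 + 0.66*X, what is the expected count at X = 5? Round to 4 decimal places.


Compute eta = -0.4 + 0.66 * 5 = 2.9000.
Apply inverse link: mu = e^2.9000 = 18.1741.

18.1741


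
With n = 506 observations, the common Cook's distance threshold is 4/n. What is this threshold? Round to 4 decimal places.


Cook's distance cutoff = 4/n = 4/506.
= 0.0079.

0.0079


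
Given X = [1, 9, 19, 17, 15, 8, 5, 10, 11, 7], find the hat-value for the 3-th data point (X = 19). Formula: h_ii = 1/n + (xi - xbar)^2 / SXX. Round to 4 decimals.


n = 10, xbar = 10.2000.
SXX = sum((xi - xbar)^2) = 275.6000.
h = 1/10 + (19 - 10.2000)^2 / 275.6000 = 0.3810.

0.3810


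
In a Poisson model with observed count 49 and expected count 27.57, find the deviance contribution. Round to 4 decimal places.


Compute y*ln(y/mu) = 49*ln(49/27.57) = 49*0.575092 = 28.179508.
y - mu = 21.43.
D = 2*(28.179508 - (21.43)) = 13.499016, which rounds to 13.4990.

13.4990


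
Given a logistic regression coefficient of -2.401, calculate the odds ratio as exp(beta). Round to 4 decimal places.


The odds ratio is computed as:
OR = e^(-2.401) = 0.0906.

0.0906


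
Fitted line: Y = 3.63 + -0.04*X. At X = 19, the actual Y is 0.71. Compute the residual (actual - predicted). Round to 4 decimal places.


Predicted = 3.63 + -0.04 * 19 = 2.8700.
Residual = 0.71 - 2.8700 = -2.1600.

-2.1600


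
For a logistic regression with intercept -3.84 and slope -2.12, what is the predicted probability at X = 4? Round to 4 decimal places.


Linear predictor: z = -3.84 + -2.12 * 4 = -12.3200.
P = 1/(1 + exp(12.3200)) = 1/(1 + 224134.1420) = 0.0000.

0.0000


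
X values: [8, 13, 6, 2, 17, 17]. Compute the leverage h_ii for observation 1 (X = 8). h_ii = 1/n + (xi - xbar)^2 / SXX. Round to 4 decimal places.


Mean of X: xbar = 10.5000.
SXX = 189.5000.
For X = 8: h = 1/6 + (8 - 10.5000)^2/189.5000 = 0.1996.

0.1996


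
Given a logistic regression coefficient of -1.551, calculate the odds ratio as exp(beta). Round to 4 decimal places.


The odds ratio is computed as:
OR = e^(-1.551) = 0.2120.

0.2120


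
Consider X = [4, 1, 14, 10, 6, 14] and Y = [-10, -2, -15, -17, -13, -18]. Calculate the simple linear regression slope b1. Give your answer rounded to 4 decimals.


First compute the means: xbar = 8.1667, ybar = -12.5000.
Then S_xx = sum((xi - xbar)^2) = 144.8333.
S_xy = sum((xi - xbar)(yi - ybar)) = -139.5000.
b1 = S_xy / S_xx = -139.5000 / 144.8333 = -0.9632.

-0.9632


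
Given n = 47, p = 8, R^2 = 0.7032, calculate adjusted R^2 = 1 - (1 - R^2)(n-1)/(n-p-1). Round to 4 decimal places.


Using the formula:
(1 - 0.7032) = 0.2968.
Multiply by 46/38: 0.2968 * 46 = 13.6528, then 13.6528 / 38 = 0.3593.
Adj R^2 = 1 - 0.3593 = 0.6407.

0.6407


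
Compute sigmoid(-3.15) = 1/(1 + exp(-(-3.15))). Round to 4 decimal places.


First, exp(3.1500) = 23.3361.
Then sigma(z) = 1/(1 + 23.3361) = 0.0411.

0.0411


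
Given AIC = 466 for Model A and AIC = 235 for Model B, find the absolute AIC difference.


|AIC_A - AIC_B| = |466 - 235| = 231.
Model B is preferred (lower AIC).

231


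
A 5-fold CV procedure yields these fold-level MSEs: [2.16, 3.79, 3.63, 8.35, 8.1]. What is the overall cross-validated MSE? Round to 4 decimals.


Total MSE across folds = 26.0300.
CV-MSE = 26.0300/5 = 5.2060.

5.2060


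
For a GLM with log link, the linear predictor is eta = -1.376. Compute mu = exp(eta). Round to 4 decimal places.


mu = exp(eta) = exp(-1.376).
= 0.2526.

0.2526


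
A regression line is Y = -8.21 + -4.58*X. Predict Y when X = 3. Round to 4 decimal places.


Plug X = 3 into Y = -8.21 + -4.58*X:
Y = -8.21 + -13.7400 = -21.9500.

-21.9500


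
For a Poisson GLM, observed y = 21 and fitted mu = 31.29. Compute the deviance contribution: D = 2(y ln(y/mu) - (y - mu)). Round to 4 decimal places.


y/mu = 21/31.29 = 0.671141 (approx.), and ln(21/31.29) = -0.398776.
y * ln(y/mu) = 21 * -0.398776 = -8.374296.
y - mu = -10.29.
D = 2 * (-8.374296 - -10.29) = 3.831408, which rounds to 3.8314.

3.8314


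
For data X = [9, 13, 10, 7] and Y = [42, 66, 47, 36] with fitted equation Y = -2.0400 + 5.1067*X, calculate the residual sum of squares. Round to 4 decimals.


For each point, residual = actual - predicted.
Residuals: [-1.9203, 1.6529, -2.0270, 2.2931].
Sum of squared residuals = 15.7867.

15.7867


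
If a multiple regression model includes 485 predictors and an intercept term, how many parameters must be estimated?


Total coefficients = number of predictors + 1 (for the intercept).
= 485 + 1 = 486.

486


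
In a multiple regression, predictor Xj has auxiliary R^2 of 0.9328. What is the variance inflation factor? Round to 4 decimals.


Using VIF = 1/(1 - R^2_j):
1 - 0.9328 = 0.0672.
VIF = 14.8810.

14.8810


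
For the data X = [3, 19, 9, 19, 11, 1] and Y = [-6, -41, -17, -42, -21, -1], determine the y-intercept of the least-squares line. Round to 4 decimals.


Compute b1 = -2.2409 from the OLS formula.
With xbar = 10.3333 and ybar = -21.3333, the intercept is:
b0 = -21.3333 - -2.2409 * 10.3333 = 1.8227.

1.8227


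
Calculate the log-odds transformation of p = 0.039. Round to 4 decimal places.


1 - p = 0.961.
p/(1-p) = 0.0406.
logit = ln(0.0406) = -3.2044.

-3.2044


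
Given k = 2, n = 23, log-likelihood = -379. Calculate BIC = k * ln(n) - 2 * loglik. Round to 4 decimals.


Compute k*ln(n) = 2*ln(23) = 2*3.135494 = 6.270988.
Then -2*loglik = 758.
BIC = 6.270988 + 758 = 764.270988, which rounds to 764.2710.

764.2710


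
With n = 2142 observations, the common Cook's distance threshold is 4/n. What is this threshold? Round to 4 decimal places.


Using the rule of thumb:
Threshold = 4 / 2142 = 0.0019.

0.0019


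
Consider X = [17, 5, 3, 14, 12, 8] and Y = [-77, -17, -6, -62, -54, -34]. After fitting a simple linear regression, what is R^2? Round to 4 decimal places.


Fit the OLS line: b0 = 8.0023, b1 = -5.0511.
SSres = 7.1169.
SStot = 3753.3333.
R^2 = 1 - 7.1169/3753.3333 = 0.9981.

0.9981


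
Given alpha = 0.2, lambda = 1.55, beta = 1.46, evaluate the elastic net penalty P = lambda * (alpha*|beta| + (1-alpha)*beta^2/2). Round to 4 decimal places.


Compute:
L1 = 0.2 * 1.46 = 0.2920.
L2 = 0.8 * 1.46^2 / 2 = 0.8526.
Penalty = 1.55 * (0.2920 + 0.8526) = 1.7742.

1.7742


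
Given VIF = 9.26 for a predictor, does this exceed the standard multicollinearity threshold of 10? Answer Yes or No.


Compare VIF = 9.26 to the threshold of 10.
9.26 < 10, so the answer is No.

No


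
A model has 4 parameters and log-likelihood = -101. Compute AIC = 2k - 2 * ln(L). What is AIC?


Compute:
2k = 2*4 = 8.
-2*loglik = -2*(-101) = 202.
AIC = 8 + 202 = 210.

210


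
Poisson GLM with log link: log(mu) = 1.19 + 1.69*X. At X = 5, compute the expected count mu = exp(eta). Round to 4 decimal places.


Linear predictor: eta = 1.19 + (1.69)(5) = 9.6400.
Expected count: mu = exp(9.6400) = 15367.3437.

15367.3437


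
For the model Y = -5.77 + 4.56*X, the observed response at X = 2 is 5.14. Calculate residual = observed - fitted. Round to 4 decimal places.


Compute yhat = -5.77 + (4.56)(2) = 3.3500.
Residual = actual - predicted = 5.14 - 3.3500 = 1.7900.

1.7900


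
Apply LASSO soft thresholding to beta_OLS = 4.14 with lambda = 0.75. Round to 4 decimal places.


Check: |4.14| = 4.14 vs lambda = 0.75.
Since |beta| > lambda, coefficient = sign(beta)*(|beta| - lambda) = 3.3900.
Soft-thresholded coefficient = 3.3900.

3.3900


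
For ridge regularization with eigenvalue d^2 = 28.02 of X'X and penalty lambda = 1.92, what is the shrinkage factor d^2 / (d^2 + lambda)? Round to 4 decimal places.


Denominator = d^2 + lambda = 28.02 + 1.92 = 29.9400.
Shrinkage = 28.02 / 29.9400 = 0.9359.

0.9359


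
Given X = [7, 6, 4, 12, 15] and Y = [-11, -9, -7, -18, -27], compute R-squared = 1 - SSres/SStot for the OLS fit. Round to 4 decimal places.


Fit the OLS line: b0 = 1.1594, b1 = -1.7681.
SSres = 8.3478.
SStot = 267.2000.
R^2 = 1 - 8.3478/267.2000 = 0.9688.

0.9688


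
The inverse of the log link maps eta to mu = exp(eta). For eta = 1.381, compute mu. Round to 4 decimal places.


The inverse log link gives:
mu = exp(1.381) = 3.9789.

3.9789


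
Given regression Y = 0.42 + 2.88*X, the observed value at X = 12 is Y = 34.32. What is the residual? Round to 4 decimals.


Fitted value at X = 12 is yhat = 0.42 + 2.88*12 = 34.9800.
Residual = 34.32 - 34.9800 = -0.6600.

-0.6600


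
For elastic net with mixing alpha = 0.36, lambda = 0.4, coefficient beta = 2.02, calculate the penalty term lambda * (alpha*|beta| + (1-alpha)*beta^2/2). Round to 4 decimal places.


alpha * |beta| = 0.36 * 2.02 = 0.7272.
(1-alpha) * beta^2/2 = 0.64 * 4.0804/2 = 1.3057.
Total = 0.4 * (0.7272 + 1.3057) = 0.8132.

0.8132


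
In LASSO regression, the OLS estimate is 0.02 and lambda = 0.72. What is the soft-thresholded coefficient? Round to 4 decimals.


|beta_OLS| = 0.02.
lambda = 0.72.
Since |beta| <= lambda, the coefficient is set to 0.
Result = 0.0000.

0.0000


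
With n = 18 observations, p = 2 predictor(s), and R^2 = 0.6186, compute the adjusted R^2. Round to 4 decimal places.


Plug in: Adj R^2 = 1 - (1 - 0.6186) * 17/15.
= 1 - 0.3814 * 17/15
= 1 - 6.4838 / 15
= 1 - 0.4323 = 0.5677.

0.5677


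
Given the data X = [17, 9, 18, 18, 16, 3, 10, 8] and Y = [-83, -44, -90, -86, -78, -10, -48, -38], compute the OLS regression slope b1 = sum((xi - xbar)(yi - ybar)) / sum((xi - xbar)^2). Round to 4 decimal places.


Calculate xbar = 12.3750, ybar = -59.6250.
S_xx = 221.8750, S_xy = -1134.1250.
Using b1 = S_xy / S_xx = -1134.1250 / 221.8750, we get b1 = -5.1115.

-5.1115


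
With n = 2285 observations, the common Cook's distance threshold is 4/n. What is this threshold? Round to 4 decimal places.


Cook's distance cutoff = 4/n = 4/2285.
= 0.0018.

0.0018


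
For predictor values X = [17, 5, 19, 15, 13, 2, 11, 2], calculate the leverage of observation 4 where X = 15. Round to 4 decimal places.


Mean of X: xbar = 10.5000.
SXX = 316.0000.
For X = 15: h = 1/8 + (15 - 10.5000)^2/316.0000 = 0.1891.

0.1891


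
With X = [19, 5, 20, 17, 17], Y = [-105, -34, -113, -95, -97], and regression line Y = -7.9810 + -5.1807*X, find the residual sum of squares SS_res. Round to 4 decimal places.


For each point, residual = actual - predicted.
Residuals: [1.4143, -0.1155, -1.4050, 1.0529, -0.9471].
Sum of squared residuals = 5.9932.

5.9932


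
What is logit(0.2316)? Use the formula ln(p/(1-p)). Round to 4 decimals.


1 - p = 0.7684.
p/(1-p) = 0.3014.
logit = ln(0.3014) = -1.1993.

-1.1993


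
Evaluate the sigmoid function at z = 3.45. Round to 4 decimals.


exp(-3.4500) = 0.0317.
1 + exp(-z) = 1.0317.
sigmoid = 1/1.0317 = 0.9692.

0.9692


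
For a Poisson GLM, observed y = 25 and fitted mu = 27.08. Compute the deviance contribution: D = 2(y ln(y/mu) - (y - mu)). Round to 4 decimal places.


y/mu = 25/27.08 = 0.923191 (approx.), and ln(25/27.08) = -0.079920.
y * ln(y/mu) = 25 * -0.079920 = -1.998000.
y - mu = -2.08.
D = 2 * (-1.998000 - -2.08) = 0.164000, which rounds to 0.1640.

0.1640


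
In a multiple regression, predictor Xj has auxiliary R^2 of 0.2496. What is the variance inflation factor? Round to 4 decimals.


Using VIF = 1/(1 - R^2_j):
1 - 0.2496 = 0.7504.
VIF = 1.3326.

1.3326


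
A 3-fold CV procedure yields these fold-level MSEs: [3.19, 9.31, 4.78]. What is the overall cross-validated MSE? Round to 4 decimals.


Total MSE across folds = 17.2800.
CV-MSE = 17.2800/3 = 5.7600.

5.7600


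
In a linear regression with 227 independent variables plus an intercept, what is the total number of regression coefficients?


Each predictor gets one coefficient, plus one intercept.
Total parameters = 227 + 1 = 228.

228


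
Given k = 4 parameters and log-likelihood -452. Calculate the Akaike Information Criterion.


AIC = 2*4 - 2*(-452).
= 8 + 904 = 912.

912


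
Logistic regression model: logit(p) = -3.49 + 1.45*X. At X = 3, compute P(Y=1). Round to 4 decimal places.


Compute z = -3.49 + (1.45)(3) = 0.8600.
exp(-z) = 0.4232.
P = 1/(1 + 0.4232) = 0.7027.

0.7027


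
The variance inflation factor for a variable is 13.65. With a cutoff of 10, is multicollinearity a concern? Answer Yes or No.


Compare VIF = 13.65 to the threshold of 10.
13.65 >= 10, so the answer is Yes.

Yes


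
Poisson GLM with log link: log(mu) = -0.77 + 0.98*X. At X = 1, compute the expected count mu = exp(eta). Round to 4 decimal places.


Linear predictor: eta = -0.77 + (0.98)(1) = 0.2100.
Expected count: mu = exp(0.2100) = 1.2337.

1.2337


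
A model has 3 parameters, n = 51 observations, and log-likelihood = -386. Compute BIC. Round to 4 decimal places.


Compute k*ln(n) = 3*ln(51) = 3*3.931826 = 11.795478.
Then -2*loglik = 772.
BIC = 11.795478 + 772 = 783.795478, which rounds to 783.7955.

783.7955


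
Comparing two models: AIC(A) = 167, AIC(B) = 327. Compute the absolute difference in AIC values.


Absolute difference = |167 - 327| = 160.
The model with lower AIC (A) is preferred.

160


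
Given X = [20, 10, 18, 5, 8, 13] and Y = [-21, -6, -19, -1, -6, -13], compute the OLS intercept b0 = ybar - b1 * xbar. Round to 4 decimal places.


First find the slope: b1 = -1.3583.
Means: xbar = 12.3333, ybar = -11.0000.
b0 = ybar - b1 * xbar = -11.0000 - -1.3583 * 12.3333 = 5.7520.

5.7520


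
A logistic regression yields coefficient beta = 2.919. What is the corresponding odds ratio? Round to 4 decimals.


exp(2.919) = 18.5228.
So the odds ratio is 18.5228.

18.5228


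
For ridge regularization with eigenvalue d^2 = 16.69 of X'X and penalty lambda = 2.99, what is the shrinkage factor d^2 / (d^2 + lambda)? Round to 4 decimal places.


Denominator = d^2 + lambda = 16.69 + 2.99 = 19.6800.
Shrinkage = 16.69 / 19.6800 = 0.8481.

0.8481


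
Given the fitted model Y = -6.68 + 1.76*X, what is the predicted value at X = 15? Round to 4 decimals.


Plug X = 15 into Y = -6.68 + 1.76*X:
Y = -6.68 + 26.4000 = 19.7200.

19.7200


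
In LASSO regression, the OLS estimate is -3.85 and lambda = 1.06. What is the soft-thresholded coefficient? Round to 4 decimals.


Check: |-3.85| = 3.85 vs lambda = 1.06.
Since |beta| > lambda, coefficient = sign(beta)*(|beta| - lambda) = -2.7900.
Soft-thresholded coefficient = -2.7900.

-2.7900


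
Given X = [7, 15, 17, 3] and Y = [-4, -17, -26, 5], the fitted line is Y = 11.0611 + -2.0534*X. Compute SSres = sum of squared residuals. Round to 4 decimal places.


For each point, residual = actual - predicted.
Residuals: [-0.6873, 2.7399, -2.1533, 0.0991].
Sum of squared residuals = 12.6260.

12.6260


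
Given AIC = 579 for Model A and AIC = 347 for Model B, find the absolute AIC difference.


Compute |579 - 347| = 232.
Model B has the smaller AIC.

232


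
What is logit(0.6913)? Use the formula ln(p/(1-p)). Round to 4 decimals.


Compute the odds: 0.6913/0.3087 = 2.2394.
Take the natural log: ln(2.2394) = 0.8062.

0.8062


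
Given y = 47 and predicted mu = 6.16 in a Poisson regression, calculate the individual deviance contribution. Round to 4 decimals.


y/mu = 47/6.16 = 7.629870 (approx.), and ln(47/6.16) = 2.032071.
y * ln(y/mu) = 47 * 2.032071 = 95.507337.
y - mu = 40.84.
D = 2 * (95.507337 - 40.84) = 109.334674, which rounds to 109.3347.

109.3347


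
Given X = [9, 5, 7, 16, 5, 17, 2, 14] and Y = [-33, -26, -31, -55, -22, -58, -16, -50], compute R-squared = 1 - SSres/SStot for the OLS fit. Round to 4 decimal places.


After computing the OLS fit (b0=-10.0141, b1=-2.8118):
SSres = 15.6439, SStot = 1769.8750.
R^2 = 1 - 15.6439/1769.8750 = 0.9912.

0.9912


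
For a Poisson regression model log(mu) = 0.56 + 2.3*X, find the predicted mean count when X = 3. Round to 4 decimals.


Compute eta = 0.56 + 2.3 * 3 = 7.4600.
Apply inverse link: mu = e^7.4600 = 1737.1481.

1737.1481


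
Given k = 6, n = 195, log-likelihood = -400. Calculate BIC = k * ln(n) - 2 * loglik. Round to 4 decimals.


Compute k*ln(n) = 6*ln(195) = 6*5.273000 = 31.638000.
Then -2*loglik = 800.
BIC = 31.638000 + 800 = 831.638000, which rounds to 831.6380.

831.6380


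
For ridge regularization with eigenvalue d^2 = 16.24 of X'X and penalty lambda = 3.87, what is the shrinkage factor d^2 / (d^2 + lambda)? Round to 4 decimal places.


Compute the denominator: 16.24 + 3.87 = 20.1100.
Shrinkage factor = 16.24 / 20.1100 = 0.8076.

0.8076


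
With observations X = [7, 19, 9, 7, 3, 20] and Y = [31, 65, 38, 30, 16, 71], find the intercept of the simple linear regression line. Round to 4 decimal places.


Compute b1 = 3.0749 from the OLS formula.
With xbar = 10.8333 and ybar = 41.8333, the intercept is:
b0 = 41.8333 - 3.0749 * 10.8333 = 8.5221.

8.5221


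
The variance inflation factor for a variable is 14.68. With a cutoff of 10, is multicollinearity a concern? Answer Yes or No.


The threshold is 10.
VIF = 14.68 is >= 10.
Multicollinearity indication: Yes.

Yes


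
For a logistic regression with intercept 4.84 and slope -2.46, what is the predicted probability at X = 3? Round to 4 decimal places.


Compute z = 4.84 + (-2.46)(3) = -2.5400.
exp(-z) = 12.6797.
P = 1/(1 + 12.6797) = 0.0731.

0.0731


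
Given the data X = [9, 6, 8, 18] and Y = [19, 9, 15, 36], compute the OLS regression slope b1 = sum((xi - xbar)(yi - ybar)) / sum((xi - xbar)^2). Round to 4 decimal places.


First compute the means: xbar = 10.2500, ybar = 19.7500.
Then S_xx = sum((xi - xbar)^2) = 84.7500.
S_xy = sum((xi - xbar)(yi - ybar)) = 183.2500.
b1 = S_xy / S_xx = 183.2500 / 84.7500 = 2.1622.

2.1622


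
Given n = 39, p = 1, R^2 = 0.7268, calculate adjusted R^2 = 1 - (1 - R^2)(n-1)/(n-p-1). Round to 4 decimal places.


Plug in: Adj R^2 = 1 - (1 - 0.7268) * 38/37.
= 1 - 0.2732 * 38/37
= 1 - 10.3816 / 37
= 1 - 0.2806 = 0.7194.

0.7194


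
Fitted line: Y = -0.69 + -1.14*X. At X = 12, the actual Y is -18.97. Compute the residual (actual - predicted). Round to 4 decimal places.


Predicted = -0.69 + -1.14 * 12 = -14.3700.
Residual = -18.97 - -14.3700 = -4.6000.

-4.6000


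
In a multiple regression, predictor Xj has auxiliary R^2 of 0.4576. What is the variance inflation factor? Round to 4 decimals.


Denominator: 1 - 0.4576 = 0.5424.
VIF = 1 / 0.5424 = 1.8437.

1.8437


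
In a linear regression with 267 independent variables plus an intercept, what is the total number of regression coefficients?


Including the intercept, the model has 267 predictor coefficients + 1 intercept.
Total = 268.

268


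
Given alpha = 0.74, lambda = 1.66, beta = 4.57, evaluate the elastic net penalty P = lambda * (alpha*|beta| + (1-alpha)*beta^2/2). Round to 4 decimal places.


Compute:
L1 = 0.74 * 4.57 = 3.3818.
L2 = 0.26 * 4.57^2 / 2 = 2.7150.
Penalty = 1.66 * (3.3818 + 2.7150) = 10.1207.

10.1207


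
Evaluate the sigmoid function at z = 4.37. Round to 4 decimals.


exp(-4.3700) = 0.0127.
1 + exp(-z) = 1.0127.
sigmoid = 1/1.0127 = 0.9875.

0.9875


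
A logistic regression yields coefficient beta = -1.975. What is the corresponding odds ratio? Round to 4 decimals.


exp(-1.975) = 0.1388.
So the odds ratio is 0.1388.

0.1388


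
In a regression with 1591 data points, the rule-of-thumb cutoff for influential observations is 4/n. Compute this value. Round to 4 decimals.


Cook's distance cutoff = 4/n = 4/1591.
= 0.0025.

0.0025


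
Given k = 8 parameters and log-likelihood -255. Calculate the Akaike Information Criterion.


Compute:
2k = 2*8 = 16.
-2*loglik = -2*(-255) = 510.
AIC = 16 + 510 = 526.

526


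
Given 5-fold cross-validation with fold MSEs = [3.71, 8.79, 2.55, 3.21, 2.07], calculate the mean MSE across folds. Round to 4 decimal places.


Total MSE across folds = 20.3300.
CV-MSE = 20.3300/5 = 4.0660.

4.0660


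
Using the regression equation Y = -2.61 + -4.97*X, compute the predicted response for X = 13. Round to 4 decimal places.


Predicted value:
Y = -2.61 + (-4.97)(13) = -2.61 + -64.6100 = -67.2200.

-67.2200


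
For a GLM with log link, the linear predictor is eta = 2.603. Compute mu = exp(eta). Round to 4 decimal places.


Apply the inverse link:
mu = e^2.603 = 13.5042.

13.5042


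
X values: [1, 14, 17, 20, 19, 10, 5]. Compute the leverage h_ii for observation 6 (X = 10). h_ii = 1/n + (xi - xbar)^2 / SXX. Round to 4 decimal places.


Compute xbar = 12.2857 with n = 7 observations.
SXX = 315.4286.
Leverage = 1/7 + (10 - 12.2857)^2/315.4286 = 0.1594.

0.1594


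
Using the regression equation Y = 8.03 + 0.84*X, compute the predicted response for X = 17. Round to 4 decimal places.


Plug X = 17 into Y = 8.03 + 0.84*X:
Y = 8.03 + 14.2800 = 22.3100.

22.3100


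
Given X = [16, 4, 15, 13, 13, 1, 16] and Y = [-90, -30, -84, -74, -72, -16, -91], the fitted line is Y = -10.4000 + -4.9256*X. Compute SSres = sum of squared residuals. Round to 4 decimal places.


Predicted values from Y = -10.4000 + -4.9256*X.
Residuals: [-0.7904, 0.1024, 0.2840, 0.4328, 2.4328, -0.6744, -1.7904].
SSres = 10.4821.

10.4821


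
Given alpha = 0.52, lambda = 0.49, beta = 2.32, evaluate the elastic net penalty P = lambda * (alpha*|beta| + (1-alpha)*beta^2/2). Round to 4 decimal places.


Compute:
L1 = 0.52 * 2.32 = 1.2064.
L2 = 0.48 * 2.32^2 / 2 = 1.2918.
Penalty = 0.49 * (1.2064 + 1.2918) = 1.2241.

1.2241


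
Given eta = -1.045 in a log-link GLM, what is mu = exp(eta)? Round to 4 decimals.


mu = exp(eta) = exp(-1.045).
= 0.3517.

0.3517


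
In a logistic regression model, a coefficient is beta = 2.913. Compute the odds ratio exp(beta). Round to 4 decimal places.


Odds ratio = exp(beta) = exp(2.913).
= 18.4120.

18.4120


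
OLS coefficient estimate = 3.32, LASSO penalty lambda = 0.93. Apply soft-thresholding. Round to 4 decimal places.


|beta_OLS| = 3.32.
lambda = 0.93.
Since |beta| > lambda, coefficient = sign(beta)*(|beta| - lambda) = 2.3900.
Result = 2.3900.

2.3900


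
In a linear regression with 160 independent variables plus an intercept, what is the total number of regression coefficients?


Including the intercept, the model has 160 predictor coefficients + 1 intercept.
Total = 161.

161


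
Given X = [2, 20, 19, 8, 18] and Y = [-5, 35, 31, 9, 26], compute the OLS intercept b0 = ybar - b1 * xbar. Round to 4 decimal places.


First find the slope: b1 = 2.0870.
Means: xbar = 13.4000, ybar = 19.2000.
b0 = ybar - b1 * xbar = 19.2000 - 2.0870 * 13.4000 = -8.7657.

-8.7657


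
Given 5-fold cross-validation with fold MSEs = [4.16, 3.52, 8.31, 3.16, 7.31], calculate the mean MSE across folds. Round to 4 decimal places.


Total MSE across folds = 26.4600.
CV-MSE = 26.4600/5 = 5.2920.

5.2920


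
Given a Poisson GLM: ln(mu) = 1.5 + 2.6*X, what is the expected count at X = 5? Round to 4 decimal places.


Linear predictor: eta = 1.5 + (2.6)(5) = 14.5000.
Expected count: mu = exp(14.5000) = 1982759.2635.

1982759.2635


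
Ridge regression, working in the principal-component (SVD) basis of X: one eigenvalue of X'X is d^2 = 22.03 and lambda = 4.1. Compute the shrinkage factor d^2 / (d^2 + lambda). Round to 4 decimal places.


d^2 + lambda = 22.03 + 4.1 = 26.1300.
Shrinkage factor = 22.03/26.1300 = 0.8431.

0.8431


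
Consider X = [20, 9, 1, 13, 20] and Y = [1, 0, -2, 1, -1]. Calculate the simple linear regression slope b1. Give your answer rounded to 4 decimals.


Calculate xbar = 12.6000, ybar = -0.2000.
S_xx = 257.2000, S_xy = 23.6000.
Using b1 = S_xy / S_xx = 23.6000 / 257.2000, we get b1 = 0.0918.

0.0918


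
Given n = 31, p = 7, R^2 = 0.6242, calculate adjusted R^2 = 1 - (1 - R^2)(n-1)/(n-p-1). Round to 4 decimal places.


Plug in: Adj R^2 = 1 - (1 - 0.6242) * 30/23.
= 1 - 0.3758 * 30/23
= 1 - 11.2740 / 23
= 1 - 0.4902 = 0.5098.

0.5098


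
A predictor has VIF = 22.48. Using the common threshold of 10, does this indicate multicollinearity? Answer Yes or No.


Check: VIF = 22.48 vs threshold = 10.
Since 22.48 >= 10, the answer is Yes.

Yes


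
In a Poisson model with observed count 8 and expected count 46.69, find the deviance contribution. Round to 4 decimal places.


Compute y*ln(y/mu) = 8*ln(8/46.69) = 8*-1.764088 = -14.112704.
y - mu = -38.69.
D = 2*(-14.112704 - (-38.69)) = 49.154592, which rounds to 49.1546.

49.1546


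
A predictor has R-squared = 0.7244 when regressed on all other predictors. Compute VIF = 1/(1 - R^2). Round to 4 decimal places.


Using VIF = 1/(1 - R^2_j):
1 - 0.7244 = 0.2756.
VIF = 3.6284.

3.6284


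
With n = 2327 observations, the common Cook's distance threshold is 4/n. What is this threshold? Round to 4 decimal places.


Using the rule of thumb:
Threshold = 4 / 2327 = 0.0017.

0.0017


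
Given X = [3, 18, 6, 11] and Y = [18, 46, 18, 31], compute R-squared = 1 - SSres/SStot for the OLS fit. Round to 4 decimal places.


Fit the OLS line: b0 = 9.2868, b1 = 1.9961.
SSres = 18.7481.
SStot = 532.7500.
R^2 = 1 - 18.7481/532.7500 = 0.9648.

0.9648


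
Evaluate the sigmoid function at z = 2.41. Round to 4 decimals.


First, exp(-2.4100) = 0.0898.
Then sigma(z) = 1/(1 + 0.0898) = 0.9176.

0.9176


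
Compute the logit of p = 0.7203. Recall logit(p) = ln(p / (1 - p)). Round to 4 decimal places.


1 - p = 0.2797.
p/(1-p) = 2.5753.
logit = ln(2.5753) = 0.9460.

0.9460


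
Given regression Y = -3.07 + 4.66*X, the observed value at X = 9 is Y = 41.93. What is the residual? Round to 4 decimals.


Predicted = -3.07 + 4.66 * 9 = 38.8700.
Residual = 41.93 - 38.8700 = 3.0600.

3.0600


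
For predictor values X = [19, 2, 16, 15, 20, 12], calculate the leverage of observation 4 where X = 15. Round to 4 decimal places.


n = 6, xbar = 14.0000.
SXX = sum((xi - xbar)^2) = 214.0000.
h = 1/6 + (15 - 14.0000)^2 / 214.0000 = 0.1713.

0.1713


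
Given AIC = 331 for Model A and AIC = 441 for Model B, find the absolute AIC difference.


Absolute difference = |331 - 441| = 110.
The model with lower AIC (A) is preferred.

110


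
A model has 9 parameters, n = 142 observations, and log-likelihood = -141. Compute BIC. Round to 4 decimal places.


ln(142) = 4.955827.
k * ln(n) = 9 * 4.955827 = 44.602443.
-2L = 282.
BIC = 44.602443 + 282 = 326.602443, which rounds to 326.6024.

326.6024


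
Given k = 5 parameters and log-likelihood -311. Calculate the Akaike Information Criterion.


AIC = 2*5 - 2*(-311).
= 10 + 622 = 632.

632


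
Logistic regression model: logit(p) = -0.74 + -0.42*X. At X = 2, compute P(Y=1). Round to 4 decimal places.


z = -0.74 + -0.42 * 2 = -1.5800.
Sigmoid: P = 1 / (1 + exp(1.5800)) = 0.1708.

0.1708


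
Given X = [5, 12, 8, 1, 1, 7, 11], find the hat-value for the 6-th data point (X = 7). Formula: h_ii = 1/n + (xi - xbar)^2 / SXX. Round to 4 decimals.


n = 7, xbar = 6.4286.
SXX = sum((xi - xbar)^2) = 115.7143.
h = 1/7 + (7 - 6.4286)^2 / 115.7143 = 0.1457.

0.1457


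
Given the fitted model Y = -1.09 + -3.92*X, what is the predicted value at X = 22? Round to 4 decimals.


Substitute X = 22 into the equation:
Y = -1.09 + -3.92 * 22 = -1.09 + -86.2400 = -87.3300.

-87.3300


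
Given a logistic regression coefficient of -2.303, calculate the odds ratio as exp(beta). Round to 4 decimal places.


exp(-2.303) = 0.1000.
So the odds ratio is 0.1000.

0.1000


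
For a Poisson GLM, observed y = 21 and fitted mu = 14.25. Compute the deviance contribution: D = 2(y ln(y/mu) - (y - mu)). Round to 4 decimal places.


First: ln(21/14.25) = 0.387766.
Then: 21 * 0.387766 = 8.143086.
y - mu = 21 - 14.25 = 6.75.
D = 2(8.143086 - 6.75) = 2.786172, which rounds to 2.7862.

2.7862


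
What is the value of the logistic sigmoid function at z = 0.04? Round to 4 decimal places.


exp(-0.0400) = 0.9608.
1 + exp(-z) = 1.9608.
sigmoid = 1/1.9608 = 0.5100.

0.5100


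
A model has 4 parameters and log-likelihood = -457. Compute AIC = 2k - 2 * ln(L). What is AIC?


AIC = 2*4 - 2*(-457).
= 8 + 914 = 922.

922


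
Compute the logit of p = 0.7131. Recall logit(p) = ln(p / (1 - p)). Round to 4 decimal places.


The odds are p/(1-p) = 0.7131 / 0.2869 = 2.4855.
logit(p) = ln(2.4855) = 0.9105.

0.9105


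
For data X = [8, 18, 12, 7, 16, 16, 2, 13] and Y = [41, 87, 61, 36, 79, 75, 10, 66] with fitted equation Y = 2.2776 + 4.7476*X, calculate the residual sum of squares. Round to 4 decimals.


Compute predicted values, then residuals = yi - yhat_i.
Residuals: [0.7416, -0.7344, 1.7512, 0.4892, 0.7608, -3.2392, -1.7728, 2.0036].
SSres = sum(residual^2) = 22.6238.

22.6238


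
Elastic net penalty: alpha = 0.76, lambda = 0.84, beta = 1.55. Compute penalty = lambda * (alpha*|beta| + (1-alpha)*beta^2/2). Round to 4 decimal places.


alpha * |beta| = 0.76 * 1.55 = 1.1780.
(1-alpha) * beta^2/2 = 0.24 * 2.4025/2 = 0.2883.
Total = 0.84 * (1.1780 + 0.2883) = 1.2317.

1.2317


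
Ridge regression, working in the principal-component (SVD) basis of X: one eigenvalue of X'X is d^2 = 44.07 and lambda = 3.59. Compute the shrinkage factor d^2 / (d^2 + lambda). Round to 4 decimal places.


Compute the denominator: 44.07 + 3.59 = 47.6600.
Shrinkage factor = 44.07 / 47.6600 = 0.9247.

0.9247


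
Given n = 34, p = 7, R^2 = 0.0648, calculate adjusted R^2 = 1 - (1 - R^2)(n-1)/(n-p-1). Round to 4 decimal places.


Plug in: Adj R^2 = 1 - (1 - 0.0648) * 33/26.
= 1 - 0.9352 * 33/26
= 1 - 30.8616 / 26
= 1 - 1.1870 = -0.1870.

-0.1870


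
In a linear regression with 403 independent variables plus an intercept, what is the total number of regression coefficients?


Each predictor gets one coefficient, plus one intercept.
Total parameters = 403 + 1 = 404.

404


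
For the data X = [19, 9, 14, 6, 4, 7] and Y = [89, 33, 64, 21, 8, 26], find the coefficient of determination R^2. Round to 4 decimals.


The fitted line is Y = -12.7146 + 5.3778*X.
SSres = 13.3347, SStot = 4606.8333.
R^2 = 1 - SSres/SStot = 0.9971.

0.9971


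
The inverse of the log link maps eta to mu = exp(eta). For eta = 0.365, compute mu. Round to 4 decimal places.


mu = exp(eta) = exp(0.365).
= 1.4405.

1.4405


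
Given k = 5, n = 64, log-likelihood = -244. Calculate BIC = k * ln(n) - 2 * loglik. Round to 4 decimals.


ln(64) = 4.158883.
k * ln(n) = 5 * 4.158883 = 20.794415.
-2L = 488.
BIC = 20.794415 + 488 = 508.794415, which rounds to 508.7944.

508.7944


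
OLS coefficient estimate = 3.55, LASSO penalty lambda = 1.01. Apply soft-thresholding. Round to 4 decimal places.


Absolute value: |3.55| = 3.55.
Compare to lambda = 1.01.
Since |beta| > lambda, coefficient = sign(beta)*(|beta| - lambda) = 2.5400.

2.5400


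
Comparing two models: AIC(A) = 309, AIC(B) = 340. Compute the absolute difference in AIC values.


Compute |309 - 340| = 31.
Model A has the smaller AIC.

31


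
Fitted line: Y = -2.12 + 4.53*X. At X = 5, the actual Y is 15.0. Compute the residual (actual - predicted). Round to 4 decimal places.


Predicted = -2.12 + 4.53 * 5 = 20.5300.
Residual = 15.0 - 20.5300 = -5.5300.

-5.5300


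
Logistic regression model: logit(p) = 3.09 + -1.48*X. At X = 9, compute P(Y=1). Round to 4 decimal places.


Compute z = 3.09 + (-1.48)(9) = -10.2300.
exp(-z) = 27722.5101.
P = 1/(1 + 27722.5101) = 0.0000.

0.0000


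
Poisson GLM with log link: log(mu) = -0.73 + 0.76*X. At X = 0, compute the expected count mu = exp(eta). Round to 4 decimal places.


Linear predictor: eta = -0.73 + (0.76)(0) = -0.7300.
Expected count: mu = exp(-0.7300) = 0.4819.

0.4819


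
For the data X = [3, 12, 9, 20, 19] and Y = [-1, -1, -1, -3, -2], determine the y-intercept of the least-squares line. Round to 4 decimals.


The slope is b1 = -0.1054.
Sample means are xbar = 12.6000 and ybar = -1.6000.
Intercept: b0 = -1.6000 - (-0.1054)(12.6000) = -0.2724.

-0.2724


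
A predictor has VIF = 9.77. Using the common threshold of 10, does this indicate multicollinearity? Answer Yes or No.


Check: VIF = 9.77 vs threshold = 10.
Since 9.77 < 10, the answer is No.

No


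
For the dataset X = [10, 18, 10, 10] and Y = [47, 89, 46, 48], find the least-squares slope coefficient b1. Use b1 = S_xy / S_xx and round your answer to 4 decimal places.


Calculate xbar = 12.0000, ybar = 57.5000.
S_xx = 48.0000, S_xy = 252.0000.
Using b1 = S_xy / S_xx = 252.0000 / 48.0000, we get b1 = 5.2500.

5.2500


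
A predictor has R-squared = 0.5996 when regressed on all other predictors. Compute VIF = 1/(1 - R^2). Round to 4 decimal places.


VIF = 1 / (1 - 0.5996).
= 1 / 0.4004 = 2.4975.

2.4975


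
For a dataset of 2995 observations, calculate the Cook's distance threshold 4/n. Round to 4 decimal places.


Using the rule of thumb:
Threshold = 4 / 2995 = 0.0013.

0.0013


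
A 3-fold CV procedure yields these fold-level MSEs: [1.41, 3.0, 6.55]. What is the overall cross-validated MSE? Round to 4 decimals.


Add all fold MSEs: 10.9600.
Divide by k = 3: 10.9600/3 = 3.6533.

3.6533


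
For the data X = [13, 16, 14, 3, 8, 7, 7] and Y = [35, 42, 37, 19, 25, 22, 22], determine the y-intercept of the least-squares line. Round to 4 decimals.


The slope is b1 = 1.8848.
Sample means are xbar = 9.7143 and ybar = 28.8571.
Intercept: b0 = 28.8571 - (1.8848)(9.7143) = 10.5478.

10.5478


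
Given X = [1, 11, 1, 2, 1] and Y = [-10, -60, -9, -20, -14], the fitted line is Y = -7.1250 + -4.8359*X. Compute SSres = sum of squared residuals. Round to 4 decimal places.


For each point, residual = actual - predicted.
Residuals: [1.9609, 0.3199, 2.9609, -3.2032, -2.0391].
Sum of squared residuals = 27.1328.

27.1328


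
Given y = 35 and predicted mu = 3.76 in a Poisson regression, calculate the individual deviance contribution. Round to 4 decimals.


First: ln(35/3.76) = 2.230929.
Then: 35 * 2.230929 = 78.082515.
y - mu = 35 - 3.76 = 31.24.
D = 2(78.082515 - 31.24) = 93.685030, which rounds to 93.6850.

93.6850


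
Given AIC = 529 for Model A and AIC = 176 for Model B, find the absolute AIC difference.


|AIC_A - AIC_B| = |529 - 176| = 353.
Model B is preferred (lower AIC).

353


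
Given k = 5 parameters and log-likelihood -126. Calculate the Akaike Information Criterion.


AIC = 2*5 - 2*(-126).
= 10 + 252 = 262.

262


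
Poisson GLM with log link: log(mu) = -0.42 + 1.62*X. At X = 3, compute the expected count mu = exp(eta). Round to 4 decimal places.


Compute eta = -0.42 + 1.62 * 3 = 4.4400.
Apply inverse link: mu = e^4.4400 = 84.7749.

84.7749


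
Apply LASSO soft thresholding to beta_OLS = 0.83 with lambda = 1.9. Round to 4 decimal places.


Absolute value: |0.83| = 0.83.
Compare to lambda = 1.9.
Since |beta| <= lambda, the coefficient is set to 0.

0.0000


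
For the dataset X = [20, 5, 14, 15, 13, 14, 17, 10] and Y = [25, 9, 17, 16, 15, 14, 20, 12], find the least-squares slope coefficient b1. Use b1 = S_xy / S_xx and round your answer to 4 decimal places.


First compute the means: xbar = 13.5000, ybar = 16.0000.
Then S_xx = sum((xi - xbar)^2) = 142.0000.
S_xy = sum((xi - xbar)(yi - ybar)) = 146.0000.
b1 = S_xy / S_xx = 146.0000 / 142.0000 = 1.0282.

1.0282


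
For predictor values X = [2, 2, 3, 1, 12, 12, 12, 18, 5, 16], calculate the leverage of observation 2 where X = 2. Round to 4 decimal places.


Mean of X: xbar = 8.3000.
SXX = 366.1000.
For X = 2: h = 1/10 + (2 - 8.3000)^2/366.1000 = 0.2084.

0.2084


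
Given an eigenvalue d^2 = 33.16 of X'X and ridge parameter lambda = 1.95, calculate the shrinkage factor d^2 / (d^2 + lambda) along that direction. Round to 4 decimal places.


d^2 + lambda = 33.16 + 1.95 = 35.1100.
Shrinkage factor = 33.16/35.1100 = 0.9445.

0.9445


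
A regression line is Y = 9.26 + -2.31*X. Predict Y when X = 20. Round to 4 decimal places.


Substitute X = 20 into the equation:
Y = 9.26 + -2.31 * 20 = 9.26 + -46.2000 = -36.9400.

-36.9400


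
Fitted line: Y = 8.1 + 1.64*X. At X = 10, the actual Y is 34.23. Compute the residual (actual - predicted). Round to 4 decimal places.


Compute yhat = 8.1 + (1.64)(10) = 24.5000.
Residual = actual - predicted = 34.23 - 24.5000 = 9.7300.

9.7300


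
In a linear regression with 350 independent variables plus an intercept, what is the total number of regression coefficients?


Total coefficients = number of predictors + 1 (for the intercept).
= 350 + 1 = 351.

351


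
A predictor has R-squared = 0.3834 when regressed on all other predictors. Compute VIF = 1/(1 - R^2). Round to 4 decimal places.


VIF = 1 / (1 - 0.3834).
= 1 / 0.6166 = 1.6218.

1.6218


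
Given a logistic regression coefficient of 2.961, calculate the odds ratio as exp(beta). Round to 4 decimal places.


The odds ratio is computed as:
OR = e^(2.961) = 19.3173.

19.3173
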